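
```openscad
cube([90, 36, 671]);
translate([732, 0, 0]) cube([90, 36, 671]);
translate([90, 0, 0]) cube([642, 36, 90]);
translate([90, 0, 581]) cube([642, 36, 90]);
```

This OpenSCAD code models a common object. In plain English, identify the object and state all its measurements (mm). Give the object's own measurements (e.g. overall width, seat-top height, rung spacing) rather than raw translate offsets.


A rectangular picture frame lying in the x–z plane (depth along y). The opening is 642 mm wide (x) by 491 mm tall (z), surrounded by a border 90 mm wide on all four sides. The frame is 36 mm deep and is made of two full-height vertical stiles with two horizontal rails fitted between them.


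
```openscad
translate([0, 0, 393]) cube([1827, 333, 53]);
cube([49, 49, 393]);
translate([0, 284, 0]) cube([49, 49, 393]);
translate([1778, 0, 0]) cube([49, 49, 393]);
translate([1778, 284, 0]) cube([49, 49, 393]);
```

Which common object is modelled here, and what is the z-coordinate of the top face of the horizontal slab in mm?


A bench. The seat-top height is 446 mm.

A long slab on four corner posts — a bench. The slab sits at z = 393 with thickness 53, so the top is 393 + 53 = 446 mm.


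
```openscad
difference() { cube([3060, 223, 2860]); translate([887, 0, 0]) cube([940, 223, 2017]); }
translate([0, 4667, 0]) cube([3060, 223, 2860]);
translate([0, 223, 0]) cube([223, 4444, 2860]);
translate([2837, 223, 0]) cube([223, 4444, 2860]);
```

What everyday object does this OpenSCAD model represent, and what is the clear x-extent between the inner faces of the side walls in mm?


A single room. The interior width is 2614 mm.

Four walls enclosing a rectangle with a door in the front wall — a room. Outside width 3060 minus two 223 mm walls gives 2614 mm.


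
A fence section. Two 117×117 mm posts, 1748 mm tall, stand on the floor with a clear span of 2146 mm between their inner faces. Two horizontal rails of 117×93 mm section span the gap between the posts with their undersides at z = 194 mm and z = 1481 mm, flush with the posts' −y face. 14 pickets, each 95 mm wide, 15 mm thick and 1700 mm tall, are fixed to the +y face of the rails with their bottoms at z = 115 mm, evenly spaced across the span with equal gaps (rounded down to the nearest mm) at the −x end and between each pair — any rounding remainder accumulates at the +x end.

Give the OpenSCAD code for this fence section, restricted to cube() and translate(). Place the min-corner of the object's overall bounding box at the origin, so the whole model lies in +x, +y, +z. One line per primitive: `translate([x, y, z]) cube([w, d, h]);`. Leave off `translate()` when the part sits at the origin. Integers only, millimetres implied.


cube([117, 117, 1748]);
translate([2263, 0, 0]) cube([117, 117, 1748]);
translate([117, 0, 194]) cube([2146, 117, 93]);
translate([117, 0, 1481]) cube([2146, 117, 93]);
translate([171, 117, 115]) cube([95, 15, 1700]);
translate([320, 117, 115]) cube([95, 15, 1700]);
translate([469, 117, 115]) cube([95, 15, 1700]);
translate([618, 117, 115]) cube([95, 15, 1700]);
translate([767, 117, 115]) cube([95, 15, 1700]);
translate([916, 117, 115]) cube([95, 15, 1700]);
translate([1065, 117, 115]) cube([95, 15, 1700]);
translate([1214, 117, 115]) cube([95, 15, 1700]);
translate([1363, 117, 115]) cube([95, 15, 1700]);
translate([1512, 117, 115]) cube([95, 15, 1700]);
translate([1661, 117, 115]) cube([95, 15, 1700]);
translate([1810, 117, 115]) cube([95, 15, 1700]);
translate([1959, 117, 115]) cube([95, 15, 1700]);
translate([2108, 117, 115]) cube([95, 15, 1700]);


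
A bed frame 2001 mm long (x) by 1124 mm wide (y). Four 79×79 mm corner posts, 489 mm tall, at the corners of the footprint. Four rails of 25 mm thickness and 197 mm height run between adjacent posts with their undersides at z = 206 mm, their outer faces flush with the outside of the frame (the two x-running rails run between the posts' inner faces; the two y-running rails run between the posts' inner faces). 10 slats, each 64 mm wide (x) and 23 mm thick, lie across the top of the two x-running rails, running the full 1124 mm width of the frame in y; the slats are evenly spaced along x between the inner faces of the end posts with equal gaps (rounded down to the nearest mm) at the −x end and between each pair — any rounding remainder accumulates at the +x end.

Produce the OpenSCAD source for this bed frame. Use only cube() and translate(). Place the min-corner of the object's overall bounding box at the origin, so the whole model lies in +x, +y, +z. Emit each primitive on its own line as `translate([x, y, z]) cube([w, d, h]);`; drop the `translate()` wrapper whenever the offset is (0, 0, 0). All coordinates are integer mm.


cube([79, 79, 489]);
translate([0, 1045, 0]) cube([79, 79, 489]);
translate([1922, 0, 0]) cube([79, 79, 489]);
translate([1922, 1045, 0]) cube([79, 79, 489]);
translate([79, 0, 206]) cube([1843, 25, 197]);
translate([79, 1099, 206]) cube([1843, 25, 197]);
translate([0, 79, 206]) cube([25, 966, 197]);
translate([1976, 79, 206]) cube([25, 966, 197]);
translate([188, 0, 403]) cube([64, 1124, 23]);
translate([361, 0, 403]) cube([64, 1124, 23]);
translate([534, 0, 403]) cube([64, 1124, 23]);
translate([707, 0, 403]) cube([64, 1124, 23]);
translate([880, 0, 403]) cube([64, 1124, 23]);
translate([1053, 0, 403]) cube([64, 1124, 23]);
translate([1226, 0, 403]) cube([64, 1124, 23]);
translate([1399, 0, 403]) cube([64, 1124, 23]);
translate([1572, 0, 403]) cube([64, 1124, 23]);
translate([1745, 0, 403]) cube([64, 1124, 23]);


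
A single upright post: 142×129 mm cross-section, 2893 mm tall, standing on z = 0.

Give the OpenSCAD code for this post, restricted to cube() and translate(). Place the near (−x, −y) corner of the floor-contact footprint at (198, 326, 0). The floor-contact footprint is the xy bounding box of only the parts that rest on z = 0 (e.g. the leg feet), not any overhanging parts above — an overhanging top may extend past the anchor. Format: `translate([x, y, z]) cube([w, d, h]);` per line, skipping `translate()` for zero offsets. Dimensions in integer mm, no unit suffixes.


translate([198, 326, 0]) cube([142, 129, 2893]);


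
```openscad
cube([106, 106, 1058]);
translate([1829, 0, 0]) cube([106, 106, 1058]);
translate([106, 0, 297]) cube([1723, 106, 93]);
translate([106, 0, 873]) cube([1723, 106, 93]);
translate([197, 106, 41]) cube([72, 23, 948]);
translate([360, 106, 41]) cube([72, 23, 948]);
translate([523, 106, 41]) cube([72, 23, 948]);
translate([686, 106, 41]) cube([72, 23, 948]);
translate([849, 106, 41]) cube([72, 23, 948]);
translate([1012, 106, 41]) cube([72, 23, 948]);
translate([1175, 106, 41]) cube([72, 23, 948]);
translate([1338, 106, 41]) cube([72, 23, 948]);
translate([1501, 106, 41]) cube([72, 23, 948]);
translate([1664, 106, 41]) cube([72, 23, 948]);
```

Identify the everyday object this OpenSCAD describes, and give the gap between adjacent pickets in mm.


A fence section. The picket gap is 91 mm.

Two posts, two rails, 10 pickets — a fence section. Span 1723 mm holds 10 pickets of 72 mm with 11 equal gaps: ⌊(1723 − 10·72) / 11⌋ = 91 mm.


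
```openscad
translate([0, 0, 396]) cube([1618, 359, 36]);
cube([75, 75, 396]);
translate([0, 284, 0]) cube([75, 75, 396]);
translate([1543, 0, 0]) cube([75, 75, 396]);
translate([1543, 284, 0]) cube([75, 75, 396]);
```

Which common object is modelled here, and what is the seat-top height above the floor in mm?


A bench. The seat-top height is 432 mm.

A long slab on four corner posts — a bench. The slab sits at z = 396 with thickness 36, so the top is 396 + 36 = 432 mm.


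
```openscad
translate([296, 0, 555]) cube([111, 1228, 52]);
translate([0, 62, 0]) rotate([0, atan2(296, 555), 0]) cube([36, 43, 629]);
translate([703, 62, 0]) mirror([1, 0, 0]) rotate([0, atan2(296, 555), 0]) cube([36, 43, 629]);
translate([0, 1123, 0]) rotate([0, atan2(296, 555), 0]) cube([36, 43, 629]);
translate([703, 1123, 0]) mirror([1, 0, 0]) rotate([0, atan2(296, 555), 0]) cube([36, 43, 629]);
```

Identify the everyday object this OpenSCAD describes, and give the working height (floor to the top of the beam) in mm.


A sawhorse. The overall height is 607 mm.

A beam across two mirrored pairs of raked legs — a sawhorse. The beam's underside is at z = 555 (matching the legs' vertical rise in atan2(296, 555)) and the beam is 52 mm tall, so its top is at 555 + 52 = 607 mm. The raked legs top out at the beam's underside, so that is the highest point.


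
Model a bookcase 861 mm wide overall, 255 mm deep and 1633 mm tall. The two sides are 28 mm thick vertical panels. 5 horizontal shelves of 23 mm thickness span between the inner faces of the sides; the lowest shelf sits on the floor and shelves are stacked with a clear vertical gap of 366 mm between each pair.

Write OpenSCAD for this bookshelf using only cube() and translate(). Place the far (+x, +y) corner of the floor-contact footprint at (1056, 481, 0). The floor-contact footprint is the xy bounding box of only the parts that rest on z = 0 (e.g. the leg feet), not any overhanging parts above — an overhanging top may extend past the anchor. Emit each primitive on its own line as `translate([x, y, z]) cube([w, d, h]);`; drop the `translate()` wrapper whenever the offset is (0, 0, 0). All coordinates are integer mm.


translate([195, 226, 0]) cube([28, 255, 1633]);
translate([1028, 226, 0]) cube([28, 255, 1633]);
translate([223, 226, 0]) cube([805, 255, 23]);
translate([223, 226, 389]) cube([805, 255, 23]);
translate([223, 226, 778]) cube([805, 255, 23]);
translate([223, 226, 1167]) cube([805, 255, 23]);
translate([223, 226, 1556]) cube([805, 255, 23]);


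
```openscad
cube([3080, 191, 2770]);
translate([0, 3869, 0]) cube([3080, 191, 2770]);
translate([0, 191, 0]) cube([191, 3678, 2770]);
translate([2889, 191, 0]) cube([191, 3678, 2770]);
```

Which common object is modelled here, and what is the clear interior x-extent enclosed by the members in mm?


A house (or room) frame. The interior width is 2698 mm.

Four 2770 mm walls enclosing a rectangle with no floor or roof — a room or house frame. Outside width is 3080 mm and wall thickness is 191 mm, so the interior width is 3080 − 2 × 191 = 2698 mm.


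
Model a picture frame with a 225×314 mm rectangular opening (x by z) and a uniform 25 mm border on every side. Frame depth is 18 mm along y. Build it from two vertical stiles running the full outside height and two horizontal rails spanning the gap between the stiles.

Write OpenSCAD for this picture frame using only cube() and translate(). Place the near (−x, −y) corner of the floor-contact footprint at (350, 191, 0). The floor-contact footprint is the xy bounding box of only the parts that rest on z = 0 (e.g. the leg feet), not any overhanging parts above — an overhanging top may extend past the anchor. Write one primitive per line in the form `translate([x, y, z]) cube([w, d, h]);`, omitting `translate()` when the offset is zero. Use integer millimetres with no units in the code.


translate([350, 191, 0]) cube([25, 18, 364]);
translate([600, 191, 0]) cube([25, 18, 364]);
translate([375, 191, 0]) cube([225, 18, 25]);
translate([375, 191, 339]) cube([225, 18, 25]);


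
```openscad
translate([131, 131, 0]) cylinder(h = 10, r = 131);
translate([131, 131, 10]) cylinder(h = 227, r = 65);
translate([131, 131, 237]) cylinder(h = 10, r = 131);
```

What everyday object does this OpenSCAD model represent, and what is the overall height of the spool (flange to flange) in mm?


A spool. The overall height is 247 mm.

Three coaxial cylinders, large–small–large — a spool. Two 10 mm flanges and a 227 mm core give 10 + 227 + 10 = 247 mm.


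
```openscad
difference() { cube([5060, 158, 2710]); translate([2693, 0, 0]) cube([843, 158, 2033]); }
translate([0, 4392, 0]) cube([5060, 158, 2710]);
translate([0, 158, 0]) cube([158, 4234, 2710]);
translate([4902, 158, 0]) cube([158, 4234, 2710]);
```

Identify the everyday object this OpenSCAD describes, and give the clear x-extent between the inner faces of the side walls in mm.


A single room. The interior width is 4744 mm.

Four walls enclosing a rectangle with a door in the front wall — a room. Outside width 5060 minus two 158 mm walls gives 4744 mm.


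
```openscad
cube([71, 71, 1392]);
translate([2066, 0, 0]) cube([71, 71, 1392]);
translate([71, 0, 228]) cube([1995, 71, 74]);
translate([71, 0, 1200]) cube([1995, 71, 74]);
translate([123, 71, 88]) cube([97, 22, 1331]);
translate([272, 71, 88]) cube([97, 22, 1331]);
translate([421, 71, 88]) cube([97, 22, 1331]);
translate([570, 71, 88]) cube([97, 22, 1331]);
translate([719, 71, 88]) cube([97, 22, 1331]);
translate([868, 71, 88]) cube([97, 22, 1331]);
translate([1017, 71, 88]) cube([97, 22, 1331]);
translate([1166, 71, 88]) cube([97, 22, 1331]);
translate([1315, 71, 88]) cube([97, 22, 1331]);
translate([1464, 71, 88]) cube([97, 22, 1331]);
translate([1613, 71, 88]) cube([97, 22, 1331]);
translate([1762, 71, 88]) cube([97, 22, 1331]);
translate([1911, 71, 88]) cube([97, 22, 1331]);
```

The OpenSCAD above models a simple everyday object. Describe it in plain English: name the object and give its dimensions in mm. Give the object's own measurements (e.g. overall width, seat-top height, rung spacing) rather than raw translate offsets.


A fence section. Two 71×71 mm posts, 1392 mm tall, stand on the floor with a clear span of 1995 mm between their inner faces. Two horizontal rails of 71×74 mm section span the gap between the posts with their undersides at z = 228 mm and z = 1200 mm, flush with the posts' −y face. 13 pickets, each 97 mm wide, 22 mm thick and 1331 mm tall, are fixed to the +y face of the rails with their bottoms at z = 88 mm, spaced across the span with a 52 mm gap after the −x post and between neighbouring pickets, with 58 mm left before the +x post.


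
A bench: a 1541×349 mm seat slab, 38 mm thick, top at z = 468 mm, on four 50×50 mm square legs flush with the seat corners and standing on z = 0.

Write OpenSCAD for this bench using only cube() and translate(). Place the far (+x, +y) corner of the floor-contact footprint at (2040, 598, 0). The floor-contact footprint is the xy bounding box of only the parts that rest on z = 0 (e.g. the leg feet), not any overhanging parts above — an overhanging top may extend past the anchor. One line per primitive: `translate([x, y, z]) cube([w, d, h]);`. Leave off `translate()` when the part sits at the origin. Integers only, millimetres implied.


translate([499, 249, 430]) cube([1541, 349, 38]);
translate([499, 249, 0]) cube([50, 50, 430]);
translate([499, 548, 0]) cube([50, 50, 430]);
translate([1990, 249, 0]) cube([50, 50, 430]);
translate([1990, 548, 0]) cube([50, 50, 430]);


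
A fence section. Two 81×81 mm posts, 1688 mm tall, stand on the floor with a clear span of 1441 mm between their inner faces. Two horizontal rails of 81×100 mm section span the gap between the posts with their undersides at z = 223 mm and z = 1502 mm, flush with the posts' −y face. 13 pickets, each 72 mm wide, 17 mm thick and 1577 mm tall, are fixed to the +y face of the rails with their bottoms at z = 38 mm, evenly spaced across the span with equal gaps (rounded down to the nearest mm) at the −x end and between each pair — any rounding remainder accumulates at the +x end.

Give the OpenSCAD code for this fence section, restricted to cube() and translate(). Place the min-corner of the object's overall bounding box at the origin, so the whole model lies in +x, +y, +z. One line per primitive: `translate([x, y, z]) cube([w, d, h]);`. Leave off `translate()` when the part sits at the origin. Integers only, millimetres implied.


cube([81, 81, 1688]);
translate([1522, 0, 0]) cube([81, 81, 1688]);
translate([81, 0, 223]) cube([1441, 81, 100]);
translate([81, 0, 1502]) cube([1441, 81, 100]);
translate([117, 81, 38]) cube([72, 17, 1577]);
translate([225, 81, 38]) cube([72, 17, 1577]);
translate([333, 81, 38]) cube([72, 17, 1577]);
translate([441, 81, 38]) cube([72, 17, 1577]);
translate([549, 81, 38]) cube([72, 17, 1577]);
translate([657, 81, 38]) cube([72, 17, 1577]);
translate([765, 81, 38]) cube([72, 17, 1577]);
translate([873, 81, 38]) cube([72, 17, 1577]);
translate([981, 81, 38]) cube([72, 17, 1577]);
translate([1089, 81, 38]) cube([72, 17, 1577]);
translate([1197, 81, 38]) cube([72, 17, 1577]);
translate([1305, 81, 38]) cube([72, 17, 1577]);
translate([1413, 81, 38]) cube([72, 17, 1577]);


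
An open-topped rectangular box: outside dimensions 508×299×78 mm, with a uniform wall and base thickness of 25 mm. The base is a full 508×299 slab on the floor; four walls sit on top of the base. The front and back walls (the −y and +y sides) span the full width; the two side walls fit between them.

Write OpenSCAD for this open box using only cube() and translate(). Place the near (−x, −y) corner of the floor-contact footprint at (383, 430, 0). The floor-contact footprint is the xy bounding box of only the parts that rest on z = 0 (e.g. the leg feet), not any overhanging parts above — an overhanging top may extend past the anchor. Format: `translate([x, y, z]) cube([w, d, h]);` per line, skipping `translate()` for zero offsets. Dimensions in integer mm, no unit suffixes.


translate([383, 430, 0]) cube([508, 299, 25]);
translate([383, 430, 25]) cube([508, 25, 53]);
translate([383, 704, 25]) cube([508, 25, 53]);
translate([383, 455, 25]) cube([25, 249, 53]);
translate([866, 455, 25]) cube([25, 249, 53]);


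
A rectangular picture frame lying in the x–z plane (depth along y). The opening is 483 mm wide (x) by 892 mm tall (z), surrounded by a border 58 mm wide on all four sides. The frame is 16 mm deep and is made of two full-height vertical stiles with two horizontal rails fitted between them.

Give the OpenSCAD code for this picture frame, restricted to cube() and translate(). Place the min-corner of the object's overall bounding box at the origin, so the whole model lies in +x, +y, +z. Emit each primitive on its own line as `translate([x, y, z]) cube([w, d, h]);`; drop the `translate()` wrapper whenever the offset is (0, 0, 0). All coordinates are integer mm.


cube([58, 16, 1008]);
translate([541, 0, 0]) cube([58, 16, 1008]);
translate([58, 0, 0]) cube([483, 16, 58]);
translate([58, 0, 950]) cube([483, 16, 58]);


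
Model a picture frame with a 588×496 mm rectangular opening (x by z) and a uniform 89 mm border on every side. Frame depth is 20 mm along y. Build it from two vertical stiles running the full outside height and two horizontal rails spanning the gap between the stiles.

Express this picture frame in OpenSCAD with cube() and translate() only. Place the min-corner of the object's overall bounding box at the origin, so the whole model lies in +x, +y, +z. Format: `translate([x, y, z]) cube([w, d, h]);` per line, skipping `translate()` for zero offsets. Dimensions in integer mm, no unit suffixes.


cube([89, 20, 674]);
translate([677, 0, 0]) cube([89, 20, 674]);
translate([89, 0, 0]) cube([588, 20, 89]);
translate([89, 0, 585]) cube([588, 20, 89]);


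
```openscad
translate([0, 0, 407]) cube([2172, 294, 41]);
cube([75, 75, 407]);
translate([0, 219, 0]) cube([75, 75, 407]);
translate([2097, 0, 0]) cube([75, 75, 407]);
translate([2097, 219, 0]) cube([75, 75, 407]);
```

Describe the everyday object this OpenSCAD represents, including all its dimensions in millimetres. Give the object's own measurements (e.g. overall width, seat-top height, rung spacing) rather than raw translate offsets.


A bench: a 2172×294 mm seat slab, 41 mm thick, top at z = 448 mm, on four 75×75 mm square legs flush with the seat corners and standing on z = 0.


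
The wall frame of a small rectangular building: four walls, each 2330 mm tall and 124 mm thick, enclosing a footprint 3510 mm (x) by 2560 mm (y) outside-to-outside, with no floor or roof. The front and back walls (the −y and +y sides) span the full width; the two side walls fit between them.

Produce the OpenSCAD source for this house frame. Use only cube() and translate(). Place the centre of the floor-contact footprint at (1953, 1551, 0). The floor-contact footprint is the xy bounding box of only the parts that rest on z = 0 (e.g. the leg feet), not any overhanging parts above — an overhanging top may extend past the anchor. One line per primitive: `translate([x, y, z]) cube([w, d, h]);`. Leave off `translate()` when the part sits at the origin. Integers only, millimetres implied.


translate([198, 271, 0]) cube([3510, 124, 2330]);
translate([198, 2707, 0]) cube([3510, 124, 2330]);
translate([198, 395, 0]) cube([124, 2312, 2330]);
translate([3584, 395, 0]) cube([124, 2312, 2330]);


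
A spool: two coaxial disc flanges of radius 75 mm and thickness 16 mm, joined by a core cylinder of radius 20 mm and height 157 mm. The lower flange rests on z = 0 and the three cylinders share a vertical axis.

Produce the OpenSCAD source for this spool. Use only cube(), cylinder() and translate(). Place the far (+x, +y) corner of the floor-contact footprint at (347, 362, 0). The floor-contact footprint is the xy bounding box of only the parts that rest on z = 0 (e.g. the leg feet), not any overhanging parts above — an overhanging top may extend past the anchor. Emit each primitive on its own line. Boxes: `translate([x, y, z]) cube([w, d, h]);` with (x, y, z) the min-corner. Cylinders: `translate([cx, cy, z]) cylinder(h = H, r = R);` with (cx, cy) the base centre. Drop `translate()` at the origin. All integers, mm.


translate([272, 287, 0]) cylinder(h = 16, r = 75);
translate([272, 287, 16]) cylinder(h = 157, r = 20);
translate([272, 287, 173]) cylinder(h = 16, r = 75);


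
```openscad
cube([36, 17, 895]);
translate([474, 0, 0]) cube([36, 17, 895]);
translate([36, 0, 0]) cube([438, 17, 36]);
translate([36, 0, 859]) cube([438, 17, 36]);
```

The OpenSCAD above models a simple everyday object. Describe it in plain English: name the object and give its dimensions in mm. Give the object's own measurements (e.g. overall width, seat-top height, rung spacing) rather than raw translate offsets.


A rectangular picture frame lying in the x–z plane (depth along y). The opening is 438 mm wide (x) by 823 mm tall (z), surrounded by a border 36 mm wide on all four sides. The frame is 17 mm deep and is made of two full-height vertical stiles with two horizontal rails fitted between them.


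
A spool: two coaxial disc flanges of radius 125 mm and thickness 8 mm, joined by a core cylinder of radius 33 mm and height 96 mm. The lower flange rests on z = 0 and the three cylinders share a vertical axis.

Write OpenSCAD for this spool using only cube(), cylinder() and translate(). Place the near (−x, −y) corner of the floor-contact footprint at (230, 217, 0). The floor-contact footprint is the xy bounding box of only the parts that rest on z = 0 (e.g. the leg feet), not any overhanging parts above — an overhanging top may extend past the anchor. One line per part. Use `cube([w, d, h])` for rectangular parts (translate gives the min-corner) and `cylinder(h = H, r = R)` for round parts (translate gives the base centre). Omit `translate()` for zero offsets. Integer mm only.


translate([355, 342, 0]) cylinder(h = 8, r = 125);
translate([355, 342, 8]) cylinder(h = 96, r = 33);
translate([355, 342, 104]) cylinder(h = 8, r = 125);


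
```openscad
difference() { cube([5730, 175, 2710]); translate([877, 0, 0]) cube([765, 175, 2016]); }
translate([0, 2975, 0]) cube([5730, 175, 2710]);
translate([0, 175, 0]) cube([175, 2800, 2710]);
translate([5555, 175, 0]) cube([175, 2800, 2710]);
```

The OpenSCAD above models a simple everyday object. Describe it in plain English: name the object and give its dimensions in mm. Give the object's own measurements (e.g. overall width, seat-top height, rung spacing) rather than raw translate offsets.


A single room: four walls, each 2710 mm tall and 175 mm thick, enclosing an outside footprint 5730×3150 mm (x × y), no floor or roof. The front and back walls (−y and +y sides) run the full x-width; the side walls fit between their inner faces. A door opening 765 mm wide and 2016 mm tall is cut through the front wall from the floor up, its −x edge 877 mm from the wall's −x end.


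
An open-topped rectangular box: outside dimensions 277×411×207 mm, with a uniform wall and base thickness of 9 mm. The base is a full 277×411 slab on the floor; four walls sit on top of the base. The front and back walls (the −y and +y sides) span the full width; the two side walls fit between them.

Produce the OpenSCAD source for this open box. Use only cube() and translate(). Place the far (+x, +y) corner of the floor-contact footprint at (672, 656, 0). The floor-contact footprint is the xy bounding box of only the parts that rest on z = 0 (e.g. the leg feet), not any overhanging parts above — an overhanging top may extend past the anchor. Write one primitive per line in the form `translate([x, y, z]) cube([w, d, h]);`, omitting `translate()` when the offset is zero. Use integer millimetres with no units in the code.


translate([395, 245, 0]) cube([277, 411, 9]);
translate([395, 245, 9]) cube([277, 9, 198]);
translate([395, 647, 9]) cube([277, 9, 198]);
translate([395, 254, 9]) cube([9, 393, 198]);
translate([663, 254, 9]) cube([9, 393, 198]);


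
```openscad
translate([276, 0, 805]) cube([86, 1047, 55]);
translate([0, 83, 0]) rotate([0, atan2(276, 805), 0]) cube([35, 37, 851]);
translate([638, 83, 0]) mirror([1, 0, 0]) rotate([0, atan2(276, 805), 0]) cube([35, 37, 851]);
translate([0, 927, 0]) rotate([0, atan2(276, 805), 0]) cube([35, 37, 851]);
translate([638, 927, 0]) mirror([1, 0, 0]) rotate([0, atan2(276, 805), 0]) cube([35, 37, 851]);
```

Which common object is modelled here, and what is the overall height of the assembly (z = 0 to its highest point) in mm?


A sawhorse. The overall height is 860 mm.

A beam across two mirrored pairs of raked legs — a sawhorse. The beam's underside is at z = 805 (matching the legs' vertical rise in atan2(276, 805)) and the beam is 55 mm tall, so its top is at 805 + 55 = 860 mm. The raked legs top out at the beam's underside, so that is the highest point.


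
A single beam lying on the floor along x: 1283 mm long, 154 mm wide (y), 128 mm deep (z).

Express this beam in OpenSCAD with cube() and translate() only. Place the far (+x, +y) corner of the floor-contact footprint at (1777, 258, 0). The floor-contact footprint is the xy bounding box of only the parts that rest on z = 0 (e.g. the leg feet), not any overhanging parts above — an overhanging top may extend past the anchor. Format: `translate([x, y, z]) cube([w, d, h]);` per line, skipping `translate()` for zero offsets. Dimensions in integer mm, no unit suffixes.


translate([494, 104, 0]) cube([1283, 154, 128]);


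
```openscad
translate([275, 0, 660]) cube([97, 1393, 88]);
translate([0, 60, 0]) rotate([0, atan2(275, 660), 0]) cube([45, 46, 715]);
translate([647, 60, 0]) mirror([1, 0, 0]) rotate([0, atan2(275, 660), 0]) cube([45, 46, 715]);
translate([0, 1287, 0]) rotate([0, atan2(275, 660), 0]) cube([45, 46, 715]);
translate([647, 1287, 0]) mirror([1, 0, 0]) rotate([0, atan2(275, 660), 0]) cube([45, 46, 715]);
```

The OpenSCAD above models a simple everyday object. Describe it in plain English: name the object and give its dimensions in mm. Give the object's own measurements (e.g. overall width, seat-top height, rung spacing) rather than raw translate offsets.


A sawhorse. A 97×1393×88 mm beam (x, y, z) sits on two A-frame leg pairs. Each pair is two raked legs of 45×46 mm section (46 mm along y) splaying symmetrically in x. Each leg rises 660 mm vertically over 275 mm of horizontal reach and is 715 mm long along its own axis. Every leg's outer bottom edge rests on the floor and its outer top edge meets a bottom edge of the beam — the left legs (tilting toward +x) meet the beam's −x bottom edge, the right legs (their mirror images, tilting toward −x) meet its +x bottom edge — so the leg tops tuck under the beam, the beam's underside is 660 mm above the floor, and the feet are 647 mm apart outside-to-outside with the beam centred between them. The two leg pairs are set in 60 mm from either end of the beam.


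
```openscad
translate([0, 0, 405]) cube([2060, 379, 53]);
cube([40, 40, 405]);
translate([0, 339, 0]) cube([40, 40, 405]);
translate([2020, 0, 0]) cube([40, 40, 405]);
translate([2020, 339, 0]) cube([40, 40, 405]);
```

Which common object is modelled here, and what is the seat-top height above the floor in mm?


A bench. The seat-top height is 458 mm.

A long slab on four corner posts — a bench. The slab sits at z = 405 with thickness 53, so the top is 405 + 53 = 458 mm.


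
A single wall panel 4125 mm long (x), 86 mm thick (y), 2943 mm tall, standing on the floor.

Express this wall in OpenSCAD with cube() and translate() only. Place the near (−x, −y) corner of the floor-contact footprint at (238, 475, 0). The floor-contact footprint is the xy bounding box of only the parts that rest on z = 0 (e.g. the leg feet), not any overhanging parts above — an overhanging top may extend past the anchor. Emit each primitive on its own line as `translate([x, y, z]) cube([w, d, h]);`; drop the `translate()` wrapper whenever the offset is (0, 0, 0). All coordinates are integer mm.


translate([238, 475, 0]) cube([4125, 86, 2943]);


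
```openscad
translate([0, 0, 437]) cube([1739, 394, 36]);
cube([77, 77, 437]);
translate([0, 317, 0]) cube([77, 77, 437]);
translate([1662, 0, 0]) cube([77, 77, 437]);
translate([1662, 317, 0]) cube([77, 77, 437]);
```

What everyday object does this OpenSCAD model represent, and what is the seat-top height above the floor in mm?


A bench. The seat-top height is 473 mm.

A long slab on four corner posts — a bench. The slab sits at z = 437 with thickness 36, so the top is 437 + 36 = 473 mm.


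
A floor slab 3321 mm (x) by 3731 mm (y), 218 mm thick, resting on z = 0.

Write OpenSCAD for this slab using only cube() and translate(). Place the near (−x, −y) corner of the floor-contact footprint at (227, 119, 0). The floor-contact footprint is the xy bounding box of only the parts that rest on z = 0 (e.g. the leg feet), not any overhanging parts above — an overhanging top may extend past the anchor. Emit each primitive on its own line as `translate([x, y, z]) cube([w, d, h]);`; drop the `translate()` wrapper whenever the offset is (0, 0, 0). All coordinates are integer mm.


translate([227, 119, 0]) cube([3321, 3731, 218]);


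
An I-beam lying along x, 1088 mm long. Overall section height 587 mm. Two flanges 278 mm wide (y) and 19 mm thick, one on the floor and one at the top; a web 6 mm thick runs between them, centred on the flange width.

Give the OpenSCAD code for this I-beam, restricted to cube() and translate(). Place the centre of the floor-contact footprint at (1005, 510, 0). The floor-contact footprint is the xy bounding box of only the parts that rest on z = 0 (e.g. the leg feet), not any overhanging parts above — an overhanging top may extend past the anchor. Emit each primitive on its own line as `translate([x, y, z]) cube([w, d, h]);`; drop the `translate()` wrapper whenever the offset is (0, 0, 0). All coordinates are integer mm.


translate([461, 371, 0]) cube([1088, 278, 19]);
translate([461, 507, 19]) cube([1088, 6, 549]);
translate([461, 371, 568]) cube([1088, 278, 19]);


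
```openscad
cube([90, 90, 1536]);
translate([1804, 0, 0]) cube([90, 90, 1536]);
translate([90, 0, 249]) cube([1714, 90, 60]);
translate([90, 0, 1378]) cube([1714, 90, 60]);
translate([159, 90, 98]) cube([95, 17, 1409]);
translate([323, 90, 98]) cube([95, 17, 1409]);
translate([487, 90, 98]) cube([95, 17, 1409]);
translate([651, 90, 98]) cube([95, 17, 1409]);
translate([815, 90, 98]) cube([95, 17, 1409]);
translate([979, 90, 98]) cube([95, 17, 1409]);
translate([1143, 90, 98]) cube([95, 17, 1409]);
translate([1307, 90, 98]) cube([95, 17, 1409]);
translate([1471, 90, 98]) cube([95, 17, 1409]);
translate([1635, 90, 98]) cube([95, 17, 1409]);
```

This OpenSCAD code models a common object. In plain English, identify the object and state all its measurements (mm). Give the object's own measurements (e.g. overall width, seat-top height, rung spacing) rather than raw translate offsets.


A fence section. Two 90×90 mm posts, 1536 mm tall, stand on the floor with a clear span of 1714 mm between their inner faces. Two horizontal rails of 90×60 mm section span the gap between the posts with their undersides at z = 249 mm and z = 1378 mm, flush with the posts' −y face. 10 pickets, each 95 mm wide, 17 mm thick and 1409 mm tall, are fixed to the +y face of the rails with their bottoms at z = 98 mm, spaced across the span with a 69 mm gap after the −x post and between neighbouring pickets, with 74 mm left before the +x post.


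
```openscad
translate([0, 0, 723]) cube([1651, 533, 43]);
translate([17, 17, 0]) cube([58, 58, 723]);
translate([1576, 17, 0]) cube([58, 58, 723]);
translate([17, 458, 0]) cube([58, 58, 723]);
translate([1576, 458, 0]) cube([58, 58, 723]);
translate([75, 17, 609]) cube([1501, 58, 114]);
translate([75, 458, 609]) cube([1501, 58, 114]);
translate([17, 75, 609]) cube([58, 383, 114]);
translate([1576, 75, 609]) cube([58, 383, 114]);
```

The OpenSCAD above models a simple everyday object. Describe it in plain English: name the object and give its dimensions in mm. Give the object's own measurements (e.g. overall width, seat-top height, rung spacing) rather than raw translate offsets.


A table: top 1651 mm (x) × 533 mm (y), 43 mm thick, upper face at z = 766 mm, on four 58×58 mm square legs, each inset 17 mm from the nearest pair of top edges from z = 0 to the bottom of the top. Four apron rails, 58 mm thick and 114 mm tall, run between adjacent legs with their top edges flush with the underside of the top and their outer faces flush with the legs' outer faces.


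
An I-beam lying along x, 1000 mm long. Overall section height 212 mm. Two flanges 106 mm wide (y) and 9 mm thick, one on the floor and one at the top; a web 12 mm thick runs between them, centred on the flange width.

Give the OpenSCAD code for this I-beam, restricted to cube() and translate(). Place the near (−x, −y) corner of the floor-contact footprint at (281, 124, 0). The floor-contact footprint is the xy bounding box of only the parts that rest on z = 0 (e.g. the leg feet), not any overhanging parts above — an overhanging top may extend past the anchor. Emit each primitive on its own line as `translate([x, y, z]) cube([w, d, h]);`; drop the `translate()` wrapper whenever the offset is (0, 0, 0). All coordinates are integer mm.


translate([281, 124, 0]) cube([1000, 106, 9]);
translate([281, 171, 9]) cube([1000, 12, 194]);
translate([281, 124, 203]) cube([1000, 106, 9]);


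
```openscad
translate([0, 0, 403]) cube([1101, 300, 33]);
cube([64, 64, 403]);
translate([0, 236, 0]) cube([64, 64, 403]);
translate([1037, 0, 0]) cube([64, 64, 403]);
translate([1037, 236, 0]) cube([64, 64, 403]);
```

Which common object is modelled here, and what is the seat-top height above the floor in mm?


A bench. The seat-top height is 436 mm.

A long slab on four corner posts — a bench. The slab sits at z = 403 with thickness 33, so the top is 403 + 33 = 436 mm.


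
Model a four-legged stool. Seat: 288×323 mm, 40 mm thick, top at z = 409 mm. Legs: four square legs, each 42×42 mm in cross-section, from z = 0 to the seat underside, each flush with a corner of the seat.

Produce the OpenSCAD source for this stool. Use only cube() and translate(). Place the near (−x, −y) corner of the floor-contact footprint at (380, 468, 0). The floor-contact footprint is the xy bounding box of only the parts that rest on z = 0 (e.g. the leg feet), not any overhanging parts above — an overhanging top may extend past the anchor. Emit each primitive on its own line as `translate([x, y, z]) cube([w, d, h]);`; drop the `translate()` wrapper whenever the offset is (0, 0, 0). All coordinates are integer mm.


translate([380, 468, 369]) cube([288, 323, 40]);
translate([380, 468, 0]) cube([42, 42, 369]);
translate([626, 468, 0]) cube([42, 42, 369]);
translate([380, 749, 0]) cube([42, 42, 369]);
translate([626, 749, 0]) cube([42, 42, 369]);


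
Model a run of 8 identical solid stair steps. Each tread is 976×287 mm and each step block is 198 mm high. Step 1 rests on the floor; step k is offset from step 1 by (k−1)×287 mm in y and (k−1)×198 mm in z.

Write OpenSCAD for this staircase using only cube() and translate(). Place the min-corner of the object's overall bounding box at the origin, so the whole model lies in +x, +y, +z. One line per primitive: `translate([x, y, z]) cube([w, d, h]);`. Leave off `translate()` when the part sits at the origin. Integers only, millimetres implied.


cube([976, 287, 198]);
translate([0, 287, 198]) cube([976, 287, 198]);
translate([0, 574, 396]) cube([976, 287, 198]);
translate([0, 861, 594]) cube([976, 287, 198]);
translate([0, 1148, 792]) cube([976, 287, 198]);
translate([0, 1435, 990]) cube([976, 287, 198]);
translate([0, 1722, 1188]) cube([976, 287, 198]);
translate([0, 2009, 1386]) cube([976, 287, 198]);


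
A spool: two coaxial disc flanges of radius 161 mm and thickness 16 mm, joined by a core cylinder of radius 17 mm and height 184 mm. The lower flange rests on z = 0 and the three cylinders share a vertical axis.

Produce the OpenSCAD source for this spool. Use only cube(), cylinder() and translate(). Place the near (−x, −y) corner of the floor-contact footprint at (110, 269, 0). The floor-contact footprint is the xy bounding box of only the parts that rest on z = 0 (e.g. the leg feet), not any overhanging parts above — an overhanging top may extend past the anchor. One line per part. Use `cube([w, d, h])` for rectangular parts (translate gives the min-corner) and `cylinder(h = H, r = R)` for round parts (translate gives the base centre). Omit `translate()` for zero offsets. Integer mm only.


translate([271, 430, 0]) cylinder(h = 16, r = 161);
translate([271, 430, 16]) cylinder(h = 184, r = 17);
translate([271, 430, 200]) cylinder(h = 16, r = 161);


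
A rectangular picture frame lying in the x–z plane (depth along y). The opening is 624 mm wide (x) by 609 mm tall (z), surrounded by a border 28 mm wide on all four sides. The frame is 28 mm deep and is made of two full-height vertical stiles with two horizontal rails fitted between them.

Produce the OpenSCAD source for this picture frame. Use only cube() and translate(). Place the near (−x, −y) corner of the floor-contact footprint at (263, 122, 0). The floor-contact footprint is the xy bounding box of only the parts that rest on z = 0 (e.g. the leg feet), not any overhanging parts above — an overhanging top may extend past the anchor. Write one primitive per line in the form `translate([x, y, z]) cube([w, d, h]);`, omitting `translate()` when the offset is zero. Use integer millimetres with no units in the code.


translate([263, 122, 0]) cube([28, 28, 665]);
translate([915, 122, 0]) cube([28, 28, 665]);
translate([291, 122, 0]) cube([624, 28, 28]);
translate([291, 122, 637]) cube([624, 28, 28]);


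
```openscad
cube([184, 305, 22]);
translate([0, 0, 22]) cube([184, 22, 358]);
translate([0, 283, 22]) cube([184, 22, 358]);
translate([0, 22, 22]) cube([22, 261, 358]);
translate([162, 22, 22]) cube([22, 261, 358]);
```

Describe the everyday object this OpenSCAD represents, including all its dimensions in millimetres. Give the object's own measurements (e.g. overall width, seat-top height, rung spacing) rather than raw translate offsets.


An open-topped rectangular box: outside dimensions 184×305×380 mm, with a uniform wall and base thickness of 22 mm. The base is a full 184×305 slab on the floor; four walls sit on top of the base. The front and back walls (the −y and +y sides) span the full width; the two side walls fit between them.


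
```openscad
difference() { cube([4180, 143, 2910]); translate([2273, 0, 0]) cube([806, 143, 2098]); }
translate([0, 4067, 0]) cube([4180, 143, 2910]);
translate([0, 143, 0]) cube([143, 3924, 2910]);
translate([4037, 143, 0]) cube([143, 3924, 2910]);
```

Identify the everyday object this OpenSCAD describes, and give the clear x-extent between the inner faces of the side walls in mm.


A single room. The interior width is 3894 mm.

Four walls enclosing a rectangle with a door in the front wall — a room. Outside width 4180 minus two 143 mm walls gives 3894 mm.
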